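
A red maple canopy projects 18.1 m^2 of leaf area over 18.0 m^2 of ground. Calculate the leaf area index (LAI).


Formula: LAI = total leaf area / ground area  (dimensionless)
LAI = 18.1 m^2 / 18.0 m^2
LAI = 1.01

1.01


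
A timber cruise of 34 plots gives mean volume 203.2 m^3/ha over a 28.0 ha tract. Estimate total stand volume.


Formula: Total Volume = Mean Volume per ha * Total Area
Total Volume = 203.2 m^3/ha * 28.0 ha
Total Volume = 5690 m^3

5690


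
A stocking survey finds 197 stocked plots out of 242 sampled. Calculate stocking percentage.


Formula: Stocking % = stocked plots / total plots * 100
Stocking = 197 / 242 * 100
Stocking = 0.814 * 100 = 81.4%

81.4


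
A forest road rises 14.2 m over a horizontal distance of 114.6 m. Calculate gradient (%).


Formula: Gradient = rise / run * 100
Gradient = 14.2 / 114.6 * 100 = 12.4%

12.4


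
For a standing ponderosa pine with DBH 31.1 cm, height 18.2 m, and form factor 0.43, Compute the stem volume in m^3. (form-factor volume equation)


Formula: V = pi * (DBH/200)^2 * H * ff
Radius = DBH/200 = 31.1/200 = 0.1555 m
Radius^2 = 0.1555^2 = 0.02418025 m^2
V = pi * 0.02418025 * 18.2 * 0.43
V = 0.594 m^3

0.594


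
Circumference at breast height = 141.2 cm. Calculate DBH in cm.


Formula: DBH = C / pi
DBH = 141.2 / pi
pi = 3.14159...
DBH = 44.9 cm

44.9


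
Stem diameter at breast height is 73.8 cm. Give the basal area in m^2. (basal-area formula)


Formula: BA = pi * (DBH/2)^2 / 10000  (cm^2 to m^2)
Radius = DBH/2 = 73.8/2 = 36.9 cm
BA = pi * 36.9^2 / 10000
   = 4277.624 cm^2 / 10000
   = 0.4278 m^2

0.4278


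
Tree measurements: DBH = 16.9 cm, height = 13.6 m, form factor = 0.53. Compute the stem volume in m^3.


Formula: V = pi * (DBH/200)^2 * H * ff
Radius = DBH/200 = 16.9/200 = 0.0845 m
Radius^2 = 0.0845^2 = 0.00714025 m^2
V = pi * 0.00714025 * 13.6 * 0.53
V = 0.162 m^3

0.162


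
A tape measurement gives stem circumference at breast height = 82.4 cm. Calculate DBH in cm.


Formula: DBH = C / pi
DBH = 82.4 / pi
pi = 3.14159...
DBH = 26.2 cm

26.2


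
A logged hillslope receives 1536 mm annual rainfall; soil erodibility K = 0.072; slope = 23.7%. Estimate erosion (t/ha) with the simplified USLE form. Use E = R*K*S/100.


Formula: E = R * K * S / 100  (simplified USLE)
R * K = 1536 * 0.072 = 110.592
E = 110.592 * 23.7 / 100 = 26.21 t/ha

26.21


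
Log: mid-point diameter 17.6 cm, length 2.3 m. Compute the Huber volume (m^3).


Huber: V = Am * L,  Am = pi*(Dm/200)^2
Am = pi*(17.6/200)^2 = 0.024328 m^2
V = 0.024328*2.3 = 0.056 m^3

0.056


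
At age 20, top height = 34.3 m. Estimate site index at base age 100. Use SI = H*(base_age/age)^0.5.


Formula: SI = H_dom * (base_age / age)^0.5
Age ratio = 100 / 20 = 5.0
sqrt(age_ratio) = 2.23607
SI = 34.3 * 2.23607 = 76.7 m

76.7


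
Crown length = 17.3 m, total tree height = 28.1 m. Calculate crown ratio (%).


Formula: Crown Ratio = (Crown Length / Total Height) * 100
CR = (17.3 m / 28.1 m) * 100
CR = 0.6157 * 100 = 61.6%

61.6


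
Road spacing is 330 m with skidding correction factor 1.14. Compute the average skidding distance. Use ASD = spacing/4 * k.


Formula: ASD = (spacing / 4) * correction
Uncorrected distance = spacing / 4 = 330 / 4 = 82.5 m
ASD = 82.5 * 1.14 = 94 m

94


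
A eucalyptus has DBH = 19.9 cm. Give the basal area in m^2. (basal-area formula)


Formula: BA = pi * (DBH/2)^2 / 10000  (cm^2 to m^2)
Radius = DBH/2 = 19.9/2 = 9.95 cm
BA = pi * 9.95^2 / 10000
   = 311.0255 cm^2 / 10000
   = 0.0311 m^2

0.0311


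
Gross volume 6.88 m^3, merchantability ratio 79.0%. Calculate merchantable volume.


Formula: MV = V_total * (merchantable_pct / 100)
Merchantable fraction = 79.0% / 100 = 0.79
MV = 6.88 m^3 * 0.79 = 5.435 m^3

5.435


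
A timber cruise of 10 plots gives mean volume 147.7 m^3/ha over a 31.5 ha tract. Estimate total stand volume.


Formula: Total Volume = Mean Volume per ha * Total Area
Total Volume = 147.7 m^3/ha * 31.5 ha
Total Volume = 4653 m^3

4653


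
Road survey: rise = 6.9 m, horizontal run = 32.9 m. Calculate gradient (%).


Formula: Gradient = rise / run * 100
Gradient = 6.9 / 32.9 * 100 = 21.0%

21.0


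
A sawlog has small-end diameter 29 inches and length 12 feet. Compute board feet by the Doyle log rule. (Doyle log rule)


Doyle: BF = (D - 4)^2 * L / 16
Adjusted diameter = 29 - 4 = 25 in
(D-4)^2 = 25^2 = 625
BF = 625 * 12 / 16 = 469 BF

469


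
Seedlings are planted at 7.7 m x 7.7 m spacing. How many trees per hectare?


Formula: TPH = 10000 m^2/ha / (spacing_x * spacing_y)
Area per tree = 7.7 m * 7.7 m = 59.29 m^2
TPH = 10000 / 59.29 = 169 trees/ha

169


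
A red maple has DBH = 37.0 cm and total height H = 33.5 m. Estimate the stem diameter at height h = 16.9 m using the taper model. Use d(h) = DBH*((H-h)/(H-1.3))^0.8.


Taper: d(h) = DBH * ((H - h) / (H - 1.3))^0.8
Numerator = H - h = 33.5 - 16.9 = 16.6 m
Denominator = H - 1.3 = 33.5 - 1.3 = 32.2 m
Ratio = 16.6 / 32.2 = 0.51553
d = 37.0 * 0.51553^0.8 = 21.8 cm

21.8


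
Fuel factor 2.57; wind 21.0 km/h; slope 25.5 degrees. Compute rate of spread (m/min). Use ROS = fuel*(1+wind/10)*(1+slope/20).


Formula: ROS = fuel * (1 + wind/10) * (1 + slope/20)
Wind factor = 1 + 21.0/10 = 3.1
Slope factor = 1 + 25.5/20 = 2.275
ROS = 2.57 * 3.1 * 2.275 = 18.12 m/min

18.12


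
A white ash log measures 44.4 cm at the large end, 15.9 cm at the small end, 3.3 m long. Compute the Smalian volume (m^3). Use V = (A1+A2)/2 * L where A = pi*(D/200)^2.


Smalian: V = (A1 + A2)/2 * L,  A = pi*(D/200)^2
A1 = pi*(44.4/200)^2 = 0.15483 m^2
A2 = pi*(15.9/200)^2 = 0.019856 m^2
V = (0.15483+0.019856)/2*3.3 = 0.2882 m^3

0.2882


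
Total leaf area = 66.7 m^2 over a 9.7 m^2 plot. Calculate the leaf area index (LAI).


Formula: LAI = total leaf area / ground area  (dimensionless)
LAI = 66.7 m^2 / 9.7 m^2
LAI = 6.88

6.88


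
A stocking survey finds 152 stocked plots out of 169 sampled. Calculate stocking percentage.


Formula: Stocking % = stocked plots / total plots * 100
Stocking = 152 / 169 * 100
Stocking = 0.8994 * 100 = 89.9%

89.9


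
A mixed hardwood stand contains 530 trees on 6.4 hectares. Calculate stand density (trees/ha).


Formula: Stand Density = N_trees / Area_ha
Density = 530 trees / 6.4 ha
Density = 83 trees/ha

83


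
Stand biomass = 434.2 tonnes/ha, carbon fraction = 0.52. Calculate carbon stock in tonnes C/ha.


Formula: Carbon Stock = Biomass * Carbon Fraction
C = 434.2 t/ha * 0.52
C = 225.8 t C/ha

225.8


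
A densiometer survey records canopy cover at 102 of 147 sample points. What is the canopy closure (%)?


Formula: Canopy closure = covered points / total points * 100
Closure = 102 / 147 * 100
Closure = 0.6939 * 100 = 69.4%

69.4


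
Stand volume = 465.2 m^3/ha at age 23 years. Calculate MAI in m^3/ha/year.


Formula: MAI = Total Volume / Stand Age
MAI = 465.2 m^3/ha / 23 years
MAI = 20.23 m^3/ha/year

20.23


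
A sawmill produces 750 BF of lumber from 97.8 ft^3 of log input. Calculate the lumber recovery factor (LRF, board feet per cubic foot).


Formula: LRF = Lumber Output (BF) / Log Input (ft^3)
LRF = 750 BF / 97.8 ft^3
LRF = 7.67 BF/ft^3

7.67


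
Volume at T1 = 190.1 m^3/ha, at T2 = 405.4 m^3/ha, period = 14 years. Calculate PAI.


Formula: PAI = (V_T2 - V_T1) / (T2 - T1)
Volume increment = 405.4 - 190.1 = 215.3 m^3/ha
PAI = 215.3 / 14 = 15.38 m^3/ha/year

15.38


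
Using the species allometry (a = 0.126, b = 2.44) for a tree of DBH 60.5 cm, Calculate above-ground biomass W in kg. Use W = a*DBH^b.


Formula: W = a * DBH^b  (allometric power law)
DBH^b = 60.5^2.44 = 22257.845
W = 0.126 * 22257.845 = 2804.5 kg

2804.5


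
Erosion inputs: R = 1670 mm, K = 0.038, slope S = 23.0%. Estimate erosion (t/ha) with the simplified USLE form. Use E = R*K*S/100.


Formula: E = R * K * S / 100  (simplified USLE)
R * K = 1670 * 0.038 = 63.46
E = 63.46 * 23.0 / 100 = 14.6 t/ha

14.6


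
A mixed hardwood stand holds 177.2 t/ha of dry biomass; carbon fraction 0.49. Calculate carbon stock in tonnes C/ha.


Formula: Carbon Stock = Biomass * Carbon Fraction
C = 177.2 t/ha * 0.49
C = 86.8 t C/ha

86.8


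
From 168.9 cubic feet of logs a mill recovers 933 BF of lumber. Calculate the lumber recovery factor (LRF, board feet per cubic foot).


Formula: LRF = Lumber Output (BF) / Log Input (ft^3)
LRF = 933 BF / 168.9 ft^3
LRF = 5.52 BF/ft^3

5.52


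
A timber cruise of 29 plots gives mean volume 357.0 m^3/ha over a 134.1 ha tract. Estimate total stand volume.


Formula: Total Volume = Mean Volume per ha * Total Area
Total Volume = 357.0 m^3/ha * 134.1 ha
Total Volume = 47874 m^3

47874


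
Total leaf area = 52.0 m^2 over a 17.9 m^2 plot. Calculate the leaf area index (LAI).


Formula: LAI = total leaf area / ground area  (dimensionless)
LAI = 52.0 m^2 / 17.9 m^2
LAI = 2.91

2.91


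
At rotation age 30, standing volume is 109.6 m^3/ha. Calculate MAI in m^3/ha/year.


Formula: MAI = Total Volume / Stand Age
MAI = 109.6 m^3/ha / 30 years
MAI = 3.65 m^3/ha/year

3.65


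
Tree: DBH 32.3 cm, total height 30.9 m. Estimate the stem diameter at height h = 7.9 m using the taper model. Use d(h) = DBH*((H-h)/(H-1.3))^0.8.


Taper: d(h) = DBH * ((H - h) / (H - 1.3))^0.8
Numerator = H - h = 30.9 - 7.9 = 23.0 m
Denominator = H - 1.3 = 30.9 - 1.3 = 29.6 m
Ratio = 23.0 / 29.6 = 0.77703
d = 32.3 * 0.77703^0.8 = 26.4 cm

26.4


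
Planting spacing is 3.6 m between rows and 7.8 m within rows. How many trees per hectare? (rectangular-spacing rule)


Formula: TPH = 10000 m^2/ha / (spacing_x * spacing_y)
Area per tree = 3.6 m * 7.8 m = 28.08 m^2
TPH = 10000 / 28.08 = 356 trees/ha

356


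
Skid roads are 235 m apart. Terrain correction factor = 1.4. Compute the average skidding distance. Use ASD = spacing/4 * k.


Formula: ASD = (spacing / 4) * correction
Uncorrected distance = spacing / 4 = 235 / 4 = 58.75 m
ASD = 58.75 * 1.4 = 82 m

82


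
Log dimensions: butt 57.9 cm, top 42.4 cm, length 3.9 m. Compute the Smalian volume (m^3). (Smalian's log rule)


Smalian: V = (A1 + A2)/2 * L,  A = pi*(D/200)^2
A1 = pi*(57.9/200)^2 = 0.263298 m^2
A2 = pi*(42.4/200)^2 = 0.141196 m^2
V = (0.263298+0.141196)/2*3.9 = 0.7888 m^3

0.7888


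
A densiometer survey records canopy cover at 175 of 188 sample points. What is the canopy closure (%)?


Formula: Canopy closure = covered points / total points * 100
Closure = 175 / 188 * 100
Closure = 0.9309 * 100 = 93.1%

93.1


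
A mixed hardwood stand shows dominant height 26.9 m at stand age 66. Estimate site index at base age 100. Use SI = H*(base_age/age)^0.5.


Formula: SI = H_dom * (base_age / age)^0.5
Age ratio = 100 / 66 = 1.51515
sqrt(age_ratio) = 1.23091
SI = 26.9 * 1.23091 = 33.1 m

33.1


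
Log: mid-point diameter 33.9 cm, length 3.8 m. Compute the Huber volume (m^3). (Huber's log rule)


Huber: V = Am * L,  Am = pi*(Dm/200)^2
Am = pi*(33.9/200)^2 = 0.090259 m^2
V = 0.090259*3.8 = 0.343 m^3

0.343


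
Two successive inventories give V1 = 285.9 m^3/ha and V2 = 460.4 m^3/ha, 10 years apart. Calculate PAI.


Formula: PAI = (V_T2 - V_T1) / (T2 - T1)
Volume increment = 460.4 - 285.9 = 174.5 m^3/ha
PAI = 174.5 / 10 = 17.45 m^3/ha/year

17.45


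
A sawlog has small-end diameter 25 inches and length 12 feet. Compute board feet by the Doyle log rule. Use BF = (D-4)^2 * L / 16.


Doyle: BF = (D - 4)^2 * L / 16
Adjusted diameter = 25 - 4 = 21 in
(D-4)^2 = 21^2 = 441
BF = 441 * 12 / 16 = 331 BF

331


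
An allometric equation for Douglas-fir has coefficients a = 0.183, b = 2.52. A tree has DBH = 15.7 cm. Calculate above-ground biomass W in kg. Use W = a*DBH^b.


Formula: W = a * DBH^b  (allometric power law)
DBH^b = 15.7^2.52 = 1031.9701
W = 0.183 * 1031.9701 = 188.9 kg

188.9


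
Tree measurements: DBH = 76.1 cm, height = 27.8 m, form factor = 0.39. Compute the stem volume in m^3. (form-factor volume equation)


Formula: V = pi * (DBH/200)^2 * H * ff
Radius = DBH/200 = 76.1/200 = 0.3805 m
Radius^2 = 0.3805^2 = 0.14478025 m^2
V = pi * 0.14478025 * 27.8 * 0.39
V = 4.931 m^3

4.931


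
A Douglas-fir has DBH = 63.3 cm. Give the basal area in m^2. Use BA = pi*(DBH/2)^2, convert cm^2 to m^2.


Formula: BA = pi * (DBH/2)^2 / 10000  (cm^2 to m^2)
Radius = DBH/2 = 63.3/2 = 31.65 cm
BA = pi * 31.65^2 / 10000
   = 3147.004 cm^2 / 10000
   = 0.3147 m^2

0.3147


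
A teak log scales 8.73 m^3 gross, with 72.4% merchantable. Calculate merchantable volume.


Formula: MV = V_total * (merchantable_pct / 100)
Merchantable fraction = 72.4% / 100 = 0.724
MV = 8.73 m^3 * 0.724 = 6.321 m^3

6.321


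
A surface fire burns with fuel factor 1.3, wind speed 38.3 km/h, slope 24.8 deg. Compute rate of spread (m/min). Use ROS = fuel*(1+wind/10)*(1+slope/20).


Formula: ROS = fuel * (1 + wind/10) * (1 + slope/20)
Wind factor = 1 + 38.3/10 = 4.83
Slope factor = 1 + 24.8/20 = 2.24
ROS = 1.3 * 4.83 * 2.24 = 14.06 m/min

14.06


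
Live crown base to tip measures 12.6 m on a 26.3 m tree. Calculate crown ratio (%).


Formula: Crown Ratio = (Crown Length / Total Height) * 100
CR = (12.6 m / 26.3 m) * 100
CR = 0.4791 * 100 = 47.9%

47.9


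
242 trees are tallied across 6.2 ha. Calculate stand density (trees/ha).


Formula: Stand Density = N_trees / Area_ha
Density = 242 trees / 6.2 ha
Density = 39 trees/ha

39


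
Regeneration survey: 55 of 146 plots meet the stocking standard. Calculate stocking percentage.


Formula: Stocking % = stocked plots / total plots * 100
Stocking = 55 / 146 * 100
Stocking = 0.3767 * 100 = 37.7%

37.7


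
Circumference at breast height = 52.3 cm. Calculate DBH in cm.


Formula: DBH = C / pi
DBH = 52.3 / pi
pi = 3.14159...
DBH = 16.6 cm

16.6


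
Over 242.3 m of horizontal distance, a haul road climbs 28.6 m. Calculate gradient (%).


Formula: Gradient = rise / run * 100
Gradient = 28.6 / 242.3 * 100 = 11.8%

11.8


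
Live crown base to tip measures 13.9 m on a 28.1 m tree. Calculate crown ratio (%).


Formula: Crown Ratio = (Crown Length / Total Height) * 100
CR = (13.9 m / 28.1 m) * 100
CR = 0.4947 * 100 = 49.5%

49.5


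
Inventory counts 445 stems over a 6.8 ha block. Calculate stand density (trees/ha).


Formula: Stand Density = N_trees / Area_ha
Density = 445 trees / 6.8 ha
Density = 65 trees/ha

65


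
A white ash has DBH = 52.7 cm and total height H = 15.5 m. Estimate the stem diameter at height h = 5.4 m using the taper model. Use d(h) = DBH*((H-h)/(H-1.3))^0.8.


Taper: d(h) = DBH * ((H - h) / (H - 1.3))^0.8
Numerator = H - h = 15.5 - 5.4 = 10.1 m
Denominator = H - 1.3 = 15.5 - 1.3 = 14.2 m
Ratio = 10.1 / 14.2 = 0.71127
d = 52.7 * 0.71127^0.8 = 40.1 cm

40.1


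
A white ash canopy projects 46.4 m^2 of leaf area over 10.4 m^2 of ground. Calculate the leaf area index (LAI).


Formula: LAI = total leaf area / ground area  (dimensionless)
LAI = 46.4 m^2 / 10.4 m^2
LAI = 4.46

4.46


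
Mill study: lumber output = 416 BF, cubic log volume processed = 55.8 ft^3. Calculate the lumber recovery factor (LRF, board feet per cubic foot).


Formula: LRF = Lumber Output (BF) / Log Input (ft^3)
LRF = 416 BF / 55.8 ft^3
LRF = 7.46 BF/ft^3

7.46


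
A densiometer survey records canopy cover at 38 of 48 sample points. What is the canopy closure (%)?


Formula: Canopy closure = covered points / total points * 100
Closure = 38 / 48 * 100
Closure = 0.7917 * 100 = 79.2%

79.2


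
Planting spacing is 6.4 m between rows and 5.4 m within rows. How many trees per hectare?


Formula: TPH = 10000 m^2/ha / (spacing_x * spacing_y)
Area per tree = 6.4 m * 5.4 m = 34.56 m^2
TPH = 10000 / 34.56 = 289 trees/ha

289


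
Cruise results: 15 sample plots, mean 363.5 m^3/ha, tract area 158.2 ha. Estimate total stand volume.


Formula: Total Volume = Mean Volume per ha * Total Area
Total Volume = 363.5 m^3/ha * 158.2 ha
Total Volume = 57506 m^3

57506


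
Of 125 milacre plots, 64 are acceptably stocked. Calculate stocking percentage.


Formula: Stocking % = stocked plots / total plots * 100
Stocking = 64 / 125 * 100
Stocking = 0.512 * 100 = 51.2%

51.2


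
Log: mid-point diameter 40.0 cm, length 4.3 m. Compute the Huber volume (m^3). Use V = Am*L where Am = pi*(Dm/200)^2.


Huber: V = Am * L,  Am = pi*(Dm/200)^2
Am = pi*(40.0/200)^2 = 0.125664 m^2
V = 0.125664*4.3 = 0.5404 m^3

0.5404


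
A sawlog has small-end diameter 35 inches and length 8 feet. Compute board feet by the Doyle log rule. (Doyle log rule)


Doyle: BF = (D - 4)^2 * L / 16
Adjusted diameter = 35 - 4 = 31 in
(D-4)^2 = 31^2 = 961
BF = 961 * 8 / 16 = 481 BF

481


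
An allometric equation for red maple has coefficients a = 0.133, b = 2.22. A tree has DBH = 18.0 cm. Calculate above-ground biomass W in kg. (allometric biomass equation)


Formula: W = a * DBH^b  (allometric power law)
DBH^b = 18.0^2.22 = 611.9345
W = 0.133 * 611.9345 = 81.4 kg

81.4


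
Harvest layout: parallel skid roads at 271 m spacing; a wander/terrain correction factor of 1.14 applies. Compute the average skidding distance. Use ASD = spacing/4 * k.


Formula: ASD = (spacing / 4) * correction
Uncorrected distance = spacing / 4 = 271 / 4 = 67.75 m
ASD = 67.75 * 1.14 = 77 m

77


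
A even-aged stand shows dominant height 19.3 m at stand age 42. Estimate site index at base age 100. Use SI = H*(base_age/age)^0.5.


Formula: SI = H_dom * (base_age / age)^0.5
Age ratio = 100 / 42 = 2.38095
sqrt(age_ratio) = 1.54303
SI = 19.3 * 1.54303 = 29.8 m

29.8


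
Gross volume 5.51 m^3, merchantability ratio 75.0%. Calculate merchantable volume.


Formula: MV = V_total * (merchantable_pct / 100)
Merchantable fraction = 75.0% / 100 = 0.75
MV = 5.51 m^3 * 0.75 = 4.133 m^3

4.133


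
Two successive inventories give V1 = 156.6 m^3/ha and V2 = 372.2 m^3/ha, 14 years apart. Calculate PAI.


Formula: PAI = (V_T2 - V_T1) / (T2 - T1)
Volume increment = 372.2 - 156.6 = 215.6 m^3/ha
PAI = 215.6 / 14 = 15.4 m^3/ha/year

15.4


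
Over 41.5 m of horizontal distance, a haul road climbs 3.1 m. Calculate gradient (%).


Formula: Gradient = rise / run * 100
Gradient = 3.1 / 41.5 * 100 = 7.5%

7.5


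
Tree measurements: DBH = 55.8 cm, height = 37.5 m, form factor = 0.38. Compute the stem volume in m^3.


Formula: V = pi * (DBH/200)^2 * H * ff
Radius = DBH/200 = 55.8/200 = 0.279 m
Radius^2 = 0.279^2 = 0.077841 m^2
V = pi * 0.077841 * 37.5 * 0.38
V = 3.485 m^3

3.485


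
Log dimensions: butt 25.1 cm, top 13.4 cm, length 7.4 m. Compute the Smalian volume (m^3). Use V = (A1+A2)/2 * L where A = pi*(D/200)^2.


Smalian: V = (A1 + A2)/2 * L,  A = pi*(D/200)^2
A1 = pi*(25.1/200)^2 = 0.049481 m^2
A2 = pi*(13.4/200)^2 = 0.014103 m^2
V = (0.049481+0.014103)/2*7.4 = 0.2353 m^3

0.2353


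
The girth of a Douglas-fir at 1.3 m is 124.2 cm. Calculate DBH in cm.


Formula: DBH = C / pi
DBH = 124.2 / pi
pi = 3.14159...
DBH = 39.5 cm

39.5


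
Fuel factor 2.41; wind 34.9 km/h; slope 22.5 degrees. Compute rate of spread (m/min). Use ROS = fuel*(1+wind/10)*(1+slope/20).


Formula: ROS = fuel * (1 + wind/10) * (1 + slope/20)
Wind factor = 1 + 34.9/10 = 4.49
Slope factor = 1 + 22.5/20 = 2.125
ROS = 2.41 * 4.49 * 2.125 = 22.99 m/min

22.99


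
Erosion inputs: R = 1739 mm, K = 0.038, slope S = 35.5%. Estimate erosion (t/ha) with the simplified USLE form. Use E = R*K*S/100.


Formula: E = R * K * S / 100  (simplified USLE)
R * K = 1739 * 0.038 = 66.082
E = 66.082 * 35.5 / 100 = 23.46 t/ha

23.46


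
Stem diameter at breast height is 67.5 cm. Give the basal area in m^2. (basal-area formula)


Formula: BA = pi * (DBH/2)^2 / 10000  (cm^2 to m^2)
Radius = DBH/2 = 67.5/2 = 33.75 cm
BA = pi * 33.75^2 / 10000
   = 3578.4704 cm^2 / 10000
   = 0.3578 m^2

0.3578


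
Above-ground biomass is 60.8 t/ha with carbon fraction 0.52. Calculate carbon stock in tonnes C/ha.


Formula: Carbon Stock = Biomass * Carbon Fraction
C = 60.8 t/ha * 0.52
C = 31.6 t C/ha

31.6


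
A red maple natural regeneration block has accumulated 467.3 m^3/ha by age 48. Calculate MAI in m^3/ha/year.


Formula: MAI = Total Volume / Stand Age
MAI = 467.3 m^3/ha / 48 years
MAI = 9.74 m^3/ha/year

9.74


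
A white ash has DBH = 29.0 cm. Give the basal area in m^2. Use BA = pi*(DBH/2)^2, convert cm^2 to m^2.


Formula: BA = pi * (DBH/2)^2 / 10000  (cm^2 to m^2)
Radius = DBH/2 = 29.0/2 = 14.5 cm
BA = pi * 14.5^2 / 10000
   = 660.5199 cm^2 / 10000
   = 0.0661 m^2

0.0661


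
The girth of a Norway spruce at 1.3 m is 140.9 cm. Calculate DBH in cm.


Formula: DBH = C / pi
DBH = 140.9 / pi
pi = 3.14159...
DBH = 44.8 cm

44.8


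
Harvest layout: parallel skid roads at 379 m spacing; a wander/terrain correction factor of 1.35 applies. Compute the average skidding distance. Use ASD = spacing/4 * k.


Formula: ASD = (spacing / 4) * correction
Uncorrected distance = spacing / 4 = 379 / 4 = 94.75 m
ASD = 94.75 * 1.35 = 128 m

128


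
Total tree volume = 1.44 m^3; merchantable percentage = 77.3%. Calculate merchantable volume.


Formula: MV = V_total * (merchantable_pct / 100)
Merchantable fraction = 77.3% / 100 = 0.773
MV = 1.44 m^3 * 0.773 = 1.113 m^3

1.113


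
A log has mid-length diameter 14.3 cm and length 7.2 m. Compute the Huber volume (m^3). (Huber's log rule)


Huber: V = Am * L,  Am = pi*(Dm/200)^2
Am = pi*(14.3/200)^2 = 0.016061 m^2
V = 0.016061*7.2 = 0.1156 m^3

0.1156


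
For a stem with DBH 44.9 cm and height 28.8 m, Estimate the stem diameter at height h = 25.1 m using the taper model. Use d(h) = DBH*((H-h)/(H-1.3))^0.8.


Taper: d(h) = DBH * ((H - h) / (H - 1.3))^0.8
Numerator = H - h = 28.8 - 25.1 = 3.7 m
Denominator = H - 1.3 = 28.8 - 1.3 = 27.5 m
Ratio = 3.7 / 27.5 = 0.13455
d = 44.9 * 0.13455^0.8 = 9.0 cm

9.0


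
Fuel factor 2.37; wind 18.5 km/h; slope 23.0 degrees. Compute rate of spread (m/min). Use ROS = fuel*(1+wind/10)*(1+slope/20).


Formula: ROS = fuel * (1 + wind/10) * (1 + slope/20)
Wind factor = 1 + 18.5/10 = 2.85
Slope factor = 1 + 23.0/20 = 2.15
ROS = 2.37 * 2.85 * 2.15 = 14.52 m/min

14.52


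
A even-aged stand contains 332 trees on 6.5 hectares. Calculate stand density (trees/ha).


Formula: Stand Density = N_trees / Area_ha
Density = 332 trees / 6.5 ha
Density = 51 trees/ha

51


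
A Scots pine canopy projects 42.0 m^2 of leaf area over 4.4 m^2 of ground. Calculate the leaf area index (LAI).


Formula: LAI = total leaf area / ground area  (dimensionless)
LAI = 42.0 m^2 / 4.4 m^2
LAI = 9.55

9.55


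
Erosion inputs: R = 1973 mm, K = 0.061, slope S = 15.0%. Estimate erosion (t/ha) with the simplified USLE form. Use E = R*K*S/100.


Formula: E = R * K * S / 100  (simplified USLE)
R * K = 1973 * 0.061 = 120.353
E = 120.353 * 15.0 / 100 = 18.05 t/ha

18.05


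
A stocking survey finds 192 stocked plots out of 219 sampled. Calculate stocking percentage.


Formula: Stocking % = stocked plots / total plots * 100
Stocking = 192 / 219 * 100
Stocking = 0.8767 * 100 = 87.7%

87.7


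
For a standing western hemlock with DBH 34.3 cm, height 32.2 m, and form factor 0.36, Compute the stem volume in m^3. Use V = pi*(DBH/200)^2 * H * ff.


Formula: V = pi * (DBH/200)^2 * H * ff
Radius = DBH/200 = 34.3/200 = 0.1715 m
Radius^2 = 0.1715^2 = 0.02941225 m^2
V = pi * 0.02941225 * 32.2 * 0.36
V = 1.071 m^3

1.071


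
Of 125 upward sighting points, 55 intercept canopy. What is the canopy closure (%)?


Formula: Canopy closure = covered points / total points * 100
Closure = 55 / 125 * 100
Closure = 0.44 * 100 = 44.0%

44.0


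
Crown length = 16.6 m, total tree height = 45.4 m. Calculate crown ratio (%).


Formula: Crown Ratio = (Crown Length / Total Height) * 100
CR = (16.6 m / 45.4 m) * 100
CR = 0.3656 * 100 = 36.6%

36.6


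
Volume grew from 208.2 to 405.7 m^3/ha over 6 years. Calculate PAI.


Formula: PAI = (V_T2 - V_T1) / (T2 - T1)
Volume increment = 405.7 - 208.2 = 197.5 m^3/ha
PAI = 197.5 / 6 = 32.92 m^3/ha/year

32.92


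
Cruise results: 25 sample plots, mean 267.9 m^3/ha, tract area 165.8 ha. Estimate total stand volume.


Formula: Total Volume = Mean Volume per ha * Total Area
Total Volume = 267.9 m^3/ha * 165.8 ha
Total Volume = 44418 m^3

44418


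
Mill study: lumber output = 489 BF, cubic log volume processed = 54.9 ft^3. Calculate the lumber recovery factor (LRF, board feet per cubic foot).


Formula: LRF = Lumber Output (BF) / Log Input (ft^3)
LRF = 489 BF / 54.9 ft^3
LRF = 8.91 BF/ft^3

8.91


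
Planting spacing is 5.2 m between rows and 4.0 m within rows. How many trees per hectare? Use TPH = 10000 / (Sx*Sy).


Formula: TPH = 10000 m^2/ha / (spacing_x * spacing_y)
Area per tree = 5.2 m * 4.0 m = 20.8 m^2
TPH = 10000 / 20.8 = 481 trees/ha

481


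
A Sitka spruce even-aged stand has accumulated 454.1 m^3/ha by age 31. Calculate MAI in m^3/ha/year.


Formula: MAI = Total Volume / Stand Age
MAI = 454.1 m^3/ha / 31 years
MAI = 14.65 m^3/ha/year

14.65


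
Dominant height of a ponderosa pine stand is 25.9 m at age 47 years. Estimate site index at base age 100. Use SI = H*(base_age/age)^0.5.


Formula: SI = H_dom * (base_age / age)^0.5
Age ratio = 100 / 47 = 2.12766
sqrt(age_ratio) = 1.45865
SI = 25.9 * 1.45865 = 37.8 m

37.8


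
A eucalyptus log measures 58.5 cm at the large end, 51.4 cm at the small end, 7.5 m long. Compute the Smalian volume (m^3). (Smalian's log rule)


Smalian: V = (A1 + A2)/2 * L,  A = pi*(D/200)^2
A1 = pi*(58.5/200)^2 = 0.268783 m^2
A2 = pi*(51.4/200)^2 = 0.207499 m^2
V = (0.268783+0.207499)/2*7.5 = 1.7861 m^3

1.7861


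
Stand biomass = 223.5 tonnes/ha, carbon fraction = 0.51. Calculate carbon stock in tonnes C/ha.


Formula: Carbon Stock = Biomass * Carbon Fraction
C = 223.5 t/ha * 0.51
C = 114.0 t C/ha

114.0


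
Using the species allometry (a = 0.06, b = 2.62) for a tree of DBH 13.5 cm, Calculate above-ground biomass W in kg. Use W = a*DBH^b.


Formula: W = a * DBH^b  (allometric power law)
DBH^b = 13.5^2.62 = 915.1125
W = 0.06 * 915.1125 = 54.9 kg

54.9


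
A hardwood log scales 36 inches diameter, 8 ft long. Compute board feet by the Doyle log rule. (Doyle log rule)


Doyle: BF = (D - 4)^2 * L / 16
Adjusted diameter = 36 - 4 = 32 in
(D-4)^2 = 32^2 = 1024
BF = 1024 * 8 / 16 = 512 BF

512


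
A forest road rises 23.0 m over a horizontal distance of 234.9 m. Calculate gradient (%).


Formula: Gradient = rise / run * 100
Gradient = 23.0 / 234.9 * 100 = 9.8%

9.8


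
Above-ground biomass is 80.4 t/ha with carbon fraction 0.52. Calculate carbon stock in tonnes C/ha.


Formula: Carbon Stock = Biomass * Carbon Fraction
C = 80.4 t/ha * 0.52
C = 41.8 t C/ha

41.8


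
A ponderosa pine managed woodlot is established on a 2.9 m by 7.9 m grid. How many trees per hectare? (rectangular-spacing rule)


Formula: TPH = 10000 m^2/ha / (spacing_x * spacing_y)
Area per tree = 2.9 m * 7.9 m = 22.91 m^2
TPH = 10000 / 22.91 = 436 trees/ha

436


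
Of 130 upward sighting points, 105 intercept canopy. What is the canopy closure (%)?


Formula: Canopy closure = covered points / total points * 100
Closure = 105 / 130 * 100
Closure = 0.8077 * 100 = 80.8%

80.8


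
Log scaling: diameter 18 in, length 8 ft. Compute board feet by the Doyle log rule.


Doyle: BF = (D - 4)^2 * L / 16
Adjusted diameter = 18 - 4 = 14 in
(D-4)^2 = 14^2 = 196
BF = 196 * 8 / 16 = 98 BF

98


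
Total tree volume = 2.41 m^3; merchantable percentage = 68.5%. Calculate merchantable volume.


Formula: MV = V_total * (merchantable_pct / 100)
Merchantable fraction = 68.5% / 100 = 0.685
MV = 2.41 m^3 * 0.685 = 1.651 m^3

1.651


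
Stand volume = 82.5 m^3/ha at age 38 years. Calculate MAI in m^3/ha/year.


Formula: MAI = Total Volume / Stand Age
MAI = 82.5 m^3/ha / 38 years
MAI = 2.17 m^3/ha/year

2.17


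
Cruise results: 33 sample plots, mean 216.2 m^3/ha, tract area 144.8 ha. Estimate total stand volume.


Formula: Total Volume = Mean Volume per ha * Total Area
Total Volume = 216.2 m^3/ha * 144.8 ha
Total Volume = 31306 m^3

31306


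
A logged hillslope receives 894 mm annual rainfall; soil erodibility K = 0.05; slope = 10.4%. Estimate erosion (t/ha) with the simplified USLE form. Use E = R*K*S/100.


Formula: E = R * K * S / 100  (simplified USLE)
R * K = 894 * 0.05 = 44.7
E = 44.7 * 10.4 / 100 = 4.65 t/ha

4.65


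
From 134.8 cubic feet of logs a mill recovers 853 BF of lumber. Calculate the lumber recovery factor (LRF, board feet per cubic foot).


Formula: LRF = Lumber Output (BF) / Log Input (ft^3)
LRF = 853 BF / 134.8 ft^3
LRF = 6.33 BF/ft^3

6.33


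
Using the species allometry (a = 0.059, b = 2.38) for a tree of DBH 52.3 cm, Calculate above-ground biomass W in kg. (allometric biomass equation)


Formula: W = a * DBH^b  (allometric power law)
DBH^b = 52.3^2.38 = 12303.6514
W = 0.059 * 12303.6514 = 725.9 kg

725.9


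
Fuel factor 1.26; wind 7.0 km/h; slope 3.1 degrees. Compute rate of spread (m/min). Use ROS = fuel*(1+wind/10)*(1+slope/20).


Formula: ROS = fuel * (1 + wind/10) * (1 + slope/20)
Wind factor = 1 + 7.0/10 = 1.7
Slope factor = 1 + 3.1/20 = 1.155
ROS = 1.26 * 1.7 * 1.155 = 2.47 m/min

2.47


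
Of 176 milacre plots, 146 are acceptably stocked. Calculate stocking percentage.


Formula: Stocking % = stocked plots / total plots * 100
Stocking = 146 / 176 * 100
Stocking = 0.8295 * 100 = 83.0%

83.0


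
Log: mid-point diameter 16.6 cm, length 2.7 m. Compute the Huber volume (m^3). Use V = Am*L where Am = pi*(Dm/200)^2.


Huber: V = Am * L,  Am = pi*(Dm/200)^2
Am = pi*(16.6/200)^2 = 0.021642 m^2
V = 0.021642*2.7 = 0.0584 m^3

0.0584


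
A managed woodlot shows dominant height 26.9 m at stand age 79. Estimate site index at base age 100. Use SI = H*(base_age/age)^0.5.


Formula: SI = H_dom * (base_age / age)^0.5
Age ratio = 100 / 79 = 1.26582
sqrt(age_ratio) = 1.12509
SI = 26.9 * 1.12509 = 30.3 m

30.3


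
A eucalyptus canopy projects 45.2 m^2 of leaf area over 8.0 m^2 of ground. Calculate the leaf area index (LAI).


Formula: LAI = total leaf area / ground area  (dimensionless)
LAI = 45.2 m^2 / 8.0 m^2
LAI = 5.65

5.65


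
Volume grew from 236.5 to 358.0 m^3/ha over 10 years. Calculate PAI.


Formula: PAI = (V_T2 - V_T1) / (T2 - T1)
Volume increment = 358.0 - 236.5 = 121.5 m^3/ha
PAI = 121.5 / 10 = 12.15 m^3/ha/year

12.15


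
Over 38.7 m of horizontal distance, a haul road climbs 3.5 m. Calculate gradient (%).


Formula: Gradient = rise / run * 100
Gradient = 3.5 / 38.7 * 100 = 9.0%

9.0


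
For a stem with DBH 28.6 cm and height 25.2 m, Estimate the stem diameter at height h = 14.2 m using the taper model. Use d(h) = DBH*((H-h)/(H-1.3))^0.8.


Taper: d(h) = DBH * ((H - h) / (H - 1.3))^0.8
Numerator = H - h = 25.2 - 14.2 = 11.0 m
Denominator = H - 1.3 = 25.2 - 1.3 = 23.9 m
Ratio = 11.0 / 23.9 = 0.46025
d = 28.6 * 0.46025^0.8 = 15.4 cm

15.4


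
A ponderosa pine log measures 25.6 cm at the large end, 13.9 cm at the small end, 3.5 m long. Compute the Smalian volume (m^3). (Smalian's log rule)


Smalian: V = (A1 + A2)/2 * L,  A = pi*(D/200)^2
A1 = pi*(25.6/200)^2 = 0.051472 m^2
A2 = pi*(13.9/200)^2 = 0.015175 m^2
V = (0.051472+0.015175)/2*3.5 = 0.1166 m^3

0.1166


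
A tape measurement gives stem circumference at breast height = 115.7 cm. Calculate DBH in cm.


Formula: DBH = C / pi
DBH = 115.7 / pi
pi = 3.14159...
DBH = 36.8 cm

36.8


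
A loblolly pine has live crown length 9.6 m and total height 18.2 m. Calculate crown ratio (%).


Formula: Crown Ratio = (Crown Length / Total Height) * 100
CR = (9.6 m / 18.2 m) * 100
CR = 0.5275 * 100 = 52.7%

52.7


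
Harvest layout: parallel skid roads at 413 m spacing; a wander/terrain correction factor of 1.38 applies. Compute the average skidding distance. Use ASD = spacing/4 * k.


Formula: ASD = (spacing / 4) * correction
Uncorrected distance = spacing / 4 = 413 / 4 = 103.25 m
ASD = 103.25 * 1.38 = 142 m

142


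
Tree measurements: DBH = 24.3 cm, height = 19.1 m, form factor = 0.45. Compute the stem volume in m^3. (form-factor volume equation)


Formula: V = pi * (DBH/200)^2 * H * ff
Radius = DBH/200 = 24.3/200 = 0.1215 m
Radius^2 = 0.1215^2 = 0.01476225 m^2
V = pi * 0.01476225 * 19.1 * 0.45
V = 0.399 m^3

0.399


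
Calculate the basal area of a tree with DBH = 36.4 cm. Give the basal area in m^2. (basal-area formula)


Formula: BA = pi * (DBH/2)^2 / 10000  (cm^2 to m^2)
Radius = DBH/2 = 36.4/2 = 18.2 cm
BA = pi * 18.2^2 / 10000
   = 1040.6212 cm^2 / 10000
   = 0.1041 m^2

0.1041


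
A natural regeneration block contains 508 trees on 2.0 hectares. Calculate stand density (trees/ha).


Formula: Stand Density = N_trees / Area_ha
Density = 508 trees / 2.0 ha
Density = 254 trees/ha

254


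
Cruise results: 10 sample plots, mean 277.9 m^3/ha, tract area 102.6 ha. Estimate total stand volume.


Formula: Total Volume = Mean Volume per ha * Total Area
Total Volume = 277.9 m^3/ha * 102.6 ha
Total Volume = 28513 m^3

28513


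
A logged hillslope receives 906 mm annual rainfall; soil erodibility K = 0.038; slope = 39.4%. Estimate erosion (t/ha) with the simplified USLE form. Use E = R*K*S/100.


Formula: E = R * K * S / 100  (simplified USLE)
R * K = 906 * 0.038 = 34.428
E = 34.428 * 39.4 / 100 = 13.56 t/ha

13.56


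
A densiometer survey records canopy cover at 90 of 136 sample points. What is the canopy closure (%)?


Formula: Canopy closure = covered points / total points * 100
Closure = 90 / 136 * 100
Closure = 0.6618 * 100 = 66.2%

66.2


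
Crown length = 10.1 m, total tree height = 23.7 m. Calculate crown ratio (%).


Formula: Crown Ratio = (Crown Length / Total Height) * 100
CR = (10.1 m / 23.7 m) * 100
CR = 0.4262 * 100 = 42.6%

42.6


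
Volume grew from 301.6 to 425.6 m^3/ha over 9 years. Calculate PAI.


Formula: PAI = (V_T2 - V_T1) / (T2 - T1)
Volume increment = 425.6 - 301.6 = 124.0 m^3/ha
PAI = 124.0 / 9 = 13.78 m^3/ha/year

13.78


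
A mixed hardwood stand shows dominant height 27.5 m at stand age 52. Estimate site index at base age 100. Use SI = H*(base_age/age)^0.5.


Formula: SI = H_dom * (base_age / age)^0.5
Age ratio = 100 / 52 = 1.92308
sqrt(age_ratio) = 1.38675
SI = 27.5 * 1.38675 = 38.1 m

38.1


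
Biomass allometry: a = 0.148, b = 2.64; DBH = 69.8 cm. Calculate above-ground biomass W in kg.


Formula: W = a * DBH^b  (allometric power law)
DBH^b = 69.8^2.64 = 73752.7665
W = 0.148 * 73752.7665 = 10915.4 kg

10915.4


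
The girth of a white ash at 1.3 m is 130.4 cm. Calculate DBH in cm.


Formula: DBH = C / pi
DBH = 130.4 / pi
pi = 3.14159...
DBH = 41.5 cm

41.5


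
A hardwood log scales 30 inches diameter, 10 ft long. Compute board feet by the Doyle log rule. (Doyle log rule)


Doyle: BF = (D - 4)^2 * L / 16
Adjusted diameter = 30 - 4 = 26 in
(D-4)^2 = 26^2 = 676
BF = 676 * 10 / 16 = 423 BF

423


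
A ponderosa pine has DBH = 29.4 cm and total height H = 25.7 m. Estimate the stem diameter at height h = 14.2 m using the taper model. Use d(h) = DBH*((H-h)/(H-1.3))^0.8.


Taper: d(h) = DBH * ((H - h) / (H - 1.3))^0.8
Numerator = H - h = 25.7 - 14.2 = 11.5 m
Denominator = H - 1.3 = 25.7 - 1.3 = 24.4 m
Ratio = 11.5 / 24.4 = 0.47131
d = 29.4 * 0.47131^0.8 = 16.1 cm

16.1


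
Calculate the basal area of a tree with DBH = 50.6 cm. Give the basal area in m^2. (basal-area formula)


Formula: BA = pi * (DBH/2)^2 / 10000  (cm^2 to m^2)
Radius = DBH/2 = 50.6/2 = 25.3 cm
BA = pi * 25.3^2 / 10000
   = 2010.902 cm^2 / 10000
   = 0.2011 m^2

0.2011


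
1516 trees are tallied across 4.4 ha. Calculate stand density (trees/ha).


Formula: Stand Density = N_trees / Area_ha
Density = 1516 trees / 4.4 ha
Density = 345 trees/ha

345


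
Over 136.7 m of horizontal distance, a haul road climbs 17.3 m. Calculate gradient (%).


Formula: Gradient = rise / run * 100
Gradient = 17.3 / 136.7 * 100 = 12.7%

12.7


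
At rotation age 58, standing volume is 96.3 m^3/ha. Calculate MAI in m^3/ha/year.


Formula: MAI = Total Volume / Stand Age
MAI = 96.3 m^3/ha / 58 years
MAI = 1.66 m^3/ha/year

1.66


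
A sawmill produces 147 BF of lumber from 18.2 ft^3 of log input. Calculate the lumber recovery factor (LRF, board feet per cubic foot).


Formula: LRF = Lumber Output (BF) / Log Input (ft^3)
LRF = 147 BF / 18.2 ft^3
LRF = 8.08 BF/ft^3

8.08


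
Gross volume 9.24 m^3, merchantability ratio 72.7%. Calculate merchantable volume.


Formula: MV = V_total * (merchantable_pct / 100)
Merchantable fraction = 72.7% / 100 = 0.727
MV = 9.24 m^3 * 0.727 = 6.717 m^3

6.717


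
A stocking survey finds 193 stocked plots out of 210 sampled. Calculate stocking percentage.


Formula: Stocking % = stocked plots / total plots * 100
Stocking = 193 / 210 * 100
Stocking = 0.919 * 100 = 91.9%

91.9


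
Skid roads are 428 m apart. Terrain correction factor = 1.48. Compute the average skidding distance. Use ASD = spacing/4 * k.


Formula: ASD = (spacing / 4) * correction
Uncorrected distance = spacing / 4 = 428 / 4 = 107 m
ASD = 107 * 1.48 = 158 m

158


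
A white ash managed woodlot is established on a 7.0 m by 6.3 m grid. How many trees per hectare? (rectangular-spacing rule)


Formula: TPH = 10000 m^2/ha / (spacing_x * spacing_y)
Area per tree = 7.0 m * 6.3 m = 44.1 m^2
TPH = 10000 / 44.1 = 227 trees/ha

227


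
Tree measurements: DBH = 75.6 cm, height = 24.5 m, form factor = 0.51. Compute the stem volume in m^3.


Formula: V = pi * (DBH/200)^2 * H * ff
Radius = DBH/200 = 75.6/200 = 0.378 m
Radius^2 = 0.378^2 = 0.142884 m^2
V = pi * 0.142884 * 24.5 * 0.51
V = 5.609 m^3

5.609


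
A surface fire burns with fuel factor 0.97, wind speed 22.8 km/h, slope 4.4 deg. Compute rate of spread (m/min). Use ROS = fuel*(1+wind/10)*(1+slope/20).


Formula: ROS = fuel * (1 + wind/10) * (1 + slope/20)
Wind factor = 1 + 22.8/10 = 3.28
Slope factor = 1 + 4.4/20 = 1.22
ROS = 0.97 * 3.28 * 1.22 = 3.88 m/min

3.88


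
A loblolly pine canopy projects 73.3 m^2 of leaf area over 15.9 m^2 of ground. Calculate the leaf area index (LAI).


Formula: LAI = total leaf area / ground area  (dimensionless)
LAI = 73.3 m^2 / 15.9 m^2
LAI = 4.61

4.61


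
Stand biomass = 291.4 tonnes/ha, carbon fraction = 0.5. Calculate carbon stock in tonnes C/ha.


Formula: Carbon Stock = Biomass * Carbon Fraction
C = 291.4 t/ha * 0.5
C = 145.7 t C/ha

145.7


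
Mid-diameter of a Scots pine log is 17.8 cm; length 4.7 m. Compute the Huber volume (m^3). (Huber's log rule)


Huber: V = Am * L,  Am = pi*(Dm/200)^2
Am = pi*(17.8/200)^2 = 0.024885 m^2
V = 0.024885*4.7 = 0.117 m^3

0.117


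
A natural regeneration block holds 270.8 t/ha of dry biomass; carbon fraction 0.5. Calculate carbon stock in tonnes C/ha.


Formula: Carbon Stock = Biomass * Carbon Fraction
C = 270.8 t/ha * 0.5
C = 135.4 t C/ha

135.4


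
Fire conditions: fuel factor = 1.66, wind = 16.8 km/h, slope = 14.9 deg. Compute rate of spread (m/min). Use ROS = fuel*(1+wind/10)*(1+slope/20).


Formula: ROS = fuel * (1 + wind/10) * (1 + slope/20)
Wind factor = 1 + 16.8/10 = 2.68
Slope factor = 1 + 14.9/20 = 1.745
ROS = 1.66 * 2.68 * 1.745 = 7.76 m/min

7.76


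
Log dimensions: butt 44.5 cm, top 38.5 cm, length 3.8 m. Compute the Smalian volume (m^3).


Smalian: V = (A1 + A2)/2 * L,  A = pi*(D/200)^2
A1 = pi*(44.5/200)^2 = 0.155528 m^2
A2 = pi*(38.5/200)^2 = 0.116416 m^2
V = (0.155528+0.116416)/2*3.8 = 0.5167 m^3

0.5167


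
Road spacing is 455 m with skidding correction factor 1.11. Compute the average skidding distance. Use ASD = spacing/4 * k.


Formula: ASD = (spacing / 4) * correction
Uncorrected distance = spacing / 4 = 455 / 4 = 113.75 m
ASD = 113.75 * 1.11 = 126 m

126
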